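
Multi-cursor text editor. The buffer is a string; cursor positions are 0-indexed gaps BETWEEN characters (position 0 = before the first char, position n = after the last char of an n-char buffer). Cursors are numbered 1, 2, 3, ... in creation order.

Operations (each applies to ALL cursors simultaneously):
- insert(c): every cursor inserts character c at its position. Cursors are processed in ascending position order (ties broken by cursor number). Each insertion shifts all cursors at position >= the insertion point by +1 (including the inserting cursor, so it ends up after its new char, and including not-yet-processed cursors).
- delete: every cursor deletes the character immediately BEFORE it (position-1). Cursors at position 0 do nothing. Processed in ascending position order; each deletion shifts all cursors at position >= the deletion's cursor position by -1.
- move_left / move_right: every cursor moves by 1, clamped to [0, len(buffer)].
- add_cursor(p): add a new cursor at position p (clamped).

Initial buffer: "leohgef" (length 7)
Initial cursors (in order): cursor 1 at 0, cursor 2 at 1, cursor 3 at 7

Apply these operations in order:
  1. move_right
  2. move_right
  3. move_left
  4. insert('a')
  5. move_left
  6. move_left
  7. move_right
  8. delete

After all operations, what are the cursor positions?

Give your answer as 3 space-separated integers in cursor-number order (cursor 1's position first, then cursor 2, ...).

Answer: 0 1 5

Derivation:
After op 1 (move_right): buffer="leohgef" (len 7), cursors c1@1 c2@2 c3@7, authorship .......
After op 2 (move_right): buffer="leohgef" (len 7), cursors c1@2 c2@3 c3@7, authorship .......
After op 3 (move_left): buffer="leohgef" (len 7), cursors c1@1 c2@2 c3@6, authorship .......
After op 4 (insert('a')): buffer="laeaohgeaf" (len 10), cursors c1@2 c2@4 c3@9, authorship .1.2....3.
After op 5 (move_left): buffer="laeaohgeaf" (len 10), cursors c1@1 c2@3 c3@8, authorship .1.2....3.
After op 6 (move_left): buffer="laeaohgeaf" (len 10), cursors c1@0 c2@2 c3@7, authorship .1.2....3.
After op 7 (move_right): buffer="laeaohgeaf" (len 10), cursors c1@1 c2@3 c3@8, authorship .1.2....3.
After op 8 (delete): buffer="aaohgaf" (len 7), cursors c1@0 c2@1 c3@5, authorship 12...3.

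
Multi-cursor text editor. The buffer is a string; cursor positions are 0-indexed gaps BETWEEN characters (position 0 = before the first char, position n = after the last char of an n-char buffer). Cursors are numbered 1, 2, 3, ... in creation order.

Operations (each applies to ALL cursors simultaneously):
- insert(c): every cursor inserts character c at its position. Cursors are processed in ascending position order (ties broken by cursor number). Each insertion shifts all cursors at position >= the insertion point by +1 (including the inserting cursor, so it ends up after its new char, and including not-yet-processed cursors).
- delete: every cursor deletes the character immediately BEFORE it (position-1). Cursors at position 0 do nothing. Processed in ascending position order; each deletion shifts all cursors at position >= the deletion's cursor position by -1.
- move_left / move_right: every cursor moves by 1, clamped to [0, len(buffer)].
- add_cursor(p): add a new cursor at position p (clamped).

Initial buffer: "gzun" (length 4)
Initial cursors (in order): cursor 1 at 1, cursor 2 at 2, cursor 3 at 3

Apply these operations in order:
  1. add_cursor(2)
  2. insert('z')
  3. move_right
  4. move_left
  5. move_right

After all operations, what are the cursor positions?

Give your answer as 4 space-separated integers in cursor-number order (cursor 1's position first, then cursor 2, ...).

After op 1 (add_cursor(2)): buffer="gzun" (len 4), cursors c1@1 c2@2 c4@2 c3@3, authorship ....
After op 2 (insert('z')): buffer="gzzzzuzn" (len 8), cursors c1@2 c2@5 c4@5 c3@7, authorship .1.24.3.
After op 3 (move_right): buffer="gzzzzuzn" (len 8), cursors c1@3 c2@6 c4@6 c3@8, authorship .1.24.3.
After op 4 (move_left): buffer="gzzzzuzn" (len 8), cursors c1@2 c2@5 c4@5 c3@7, authorship .1.24.3.
After op 5 (move_right): buffer="gzzzzuzn" (len 8), cursors c1@3 c2@6 c4@6 c3@8, authorship .1.24.3.

Answer: 3 6 8 6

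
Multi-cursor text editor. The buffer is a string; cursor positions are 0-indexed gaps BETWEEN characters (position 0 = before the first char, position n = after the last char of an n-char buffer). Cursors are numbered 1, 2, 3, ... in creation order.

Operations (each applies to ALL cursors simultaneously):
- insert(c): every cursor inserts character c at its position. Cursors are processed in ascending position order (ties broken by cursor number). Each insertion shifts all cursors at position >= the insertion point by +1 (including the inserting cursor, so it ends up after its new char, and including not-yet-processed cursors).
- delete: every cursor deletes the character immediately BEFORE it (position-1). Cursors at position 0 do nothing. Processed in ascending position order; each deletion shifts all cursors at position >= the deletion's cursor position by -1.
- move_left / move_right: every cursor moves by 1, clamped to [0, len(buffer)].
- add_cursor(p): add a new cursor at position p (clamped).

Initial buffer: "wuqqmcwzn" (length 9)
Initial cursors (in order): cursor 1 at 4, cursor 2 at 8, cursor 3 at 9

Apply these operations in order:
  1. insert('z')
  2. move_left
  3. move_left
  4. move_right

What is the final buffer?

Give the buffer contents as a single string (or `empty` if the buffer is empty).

Answer: wuqqzmcwzznz

Derivation:
After op 1 (insert('z')): buffer="wuqqzmcwzznz" (len 12), cursors c1@5 c2@10 c3@12, authorship ....1....2.3
After op 2 (move_left): buffer="wuqqzmcwzznz" (len 12), cursors c1@4 c2@9 c3@11, authorship ....1....2.3
After op 3 (move_left): buffer="wuqqzmcwzznz" (len 12), cursors c1@3 c2@8 c3@10, authorship ....1....2.3
After op 4 (move_right): buffer="wuqqzmcwzznz" (len 12), cursors c1@4 c2@9 c3@11, authorship ....1....2.3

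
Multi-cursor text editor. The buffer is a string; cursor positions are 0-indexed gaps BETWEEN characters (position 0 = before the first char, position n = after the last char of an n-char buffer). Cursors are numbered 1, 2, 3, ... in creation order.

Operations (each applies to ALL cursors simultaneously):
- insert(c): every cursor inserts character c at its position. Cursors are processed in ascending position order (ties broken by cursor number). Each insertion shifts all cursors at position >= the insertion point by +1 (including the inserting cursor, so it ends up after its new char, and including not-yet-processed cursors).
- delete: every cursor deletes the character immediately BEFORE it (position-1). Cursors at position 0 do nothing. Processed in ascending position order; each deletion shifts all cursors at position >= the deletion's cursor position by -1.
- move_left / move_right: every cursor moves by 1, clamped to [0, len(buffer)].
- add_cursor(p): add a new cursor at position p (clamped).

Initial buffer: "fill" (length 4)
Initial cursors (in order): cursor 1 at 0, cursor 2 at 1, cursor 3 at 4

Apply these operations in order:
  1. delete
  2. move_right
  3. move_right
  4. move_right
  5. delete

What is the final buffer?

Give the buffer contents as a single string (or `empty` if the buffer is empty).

After op 1 (delete): buffer="il" (len 2), cursors c1@0 c2@0 c3@2, authorship ..
After op 2 (move_right): buffer="il" (len 2), cursors c1@1 c2@1 c3@2, authorship ..
After op 3 (move_right): buffer="il" (len 2), cursors c1@2 c2@2 c3@2, authorship ..
After op 4 (move_right): buffer="il" (len 2), cursors c1@2 c2@2 c3@2, authorship ..
After op 5 (delete): buffer="" (len 0), cursors c1@0 c2@0 c3@0, authorship 

Answer: empty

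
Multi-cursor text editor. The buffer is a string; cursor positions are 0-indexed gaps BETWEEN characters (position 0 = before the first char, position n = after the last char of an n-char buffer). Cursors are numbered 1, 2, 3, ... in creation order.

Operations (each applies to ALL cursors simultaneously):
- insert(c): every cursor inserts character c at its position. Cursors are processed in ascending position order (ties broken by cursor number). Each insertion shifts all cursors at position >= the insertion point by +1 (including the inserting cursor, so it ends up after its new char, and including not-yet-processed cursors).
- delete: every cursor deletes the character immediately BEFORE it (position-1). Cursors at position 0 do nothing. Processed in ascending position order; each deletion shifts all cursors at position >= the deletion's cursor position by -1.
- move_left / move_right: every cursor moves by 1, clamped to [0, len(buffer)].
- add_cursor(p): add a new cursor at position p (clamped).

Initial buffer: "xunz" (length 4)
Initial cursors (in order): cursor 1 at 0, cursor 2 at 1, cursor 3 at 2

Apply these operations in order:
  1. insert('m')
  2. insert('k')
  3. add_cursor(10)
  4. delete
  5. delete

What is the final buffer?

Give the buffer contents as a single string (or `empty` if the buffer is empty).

Answer: xu

Derivation:
After op 1 (insert('m')): buffer="mxmumnz" (len 7), cursors c1@1 c2@3 c3@5, authorship 1.2.3..
After op 2 (insert('k')): buffer="mkxmkumknz" (len 10), cursors c1@2 c2@5 c3@8, authorship 11.22.33..
After op 3 (add_cursor(10)): buffer="mkxmkumknz" (len 10), cursors c1@2 c2@5 c3@8 c4@10, authorship 11.22.33..
After op 4 (delete): buffer="mxmumn" (len 6), cursors c1@1 c2@3 c3@5 c4@6, authorship 1.2.3.
After op 5 (delete): buffer="xu" (len 2), cursors c1@0 c2@1 c3@2 c4@2, authorship ..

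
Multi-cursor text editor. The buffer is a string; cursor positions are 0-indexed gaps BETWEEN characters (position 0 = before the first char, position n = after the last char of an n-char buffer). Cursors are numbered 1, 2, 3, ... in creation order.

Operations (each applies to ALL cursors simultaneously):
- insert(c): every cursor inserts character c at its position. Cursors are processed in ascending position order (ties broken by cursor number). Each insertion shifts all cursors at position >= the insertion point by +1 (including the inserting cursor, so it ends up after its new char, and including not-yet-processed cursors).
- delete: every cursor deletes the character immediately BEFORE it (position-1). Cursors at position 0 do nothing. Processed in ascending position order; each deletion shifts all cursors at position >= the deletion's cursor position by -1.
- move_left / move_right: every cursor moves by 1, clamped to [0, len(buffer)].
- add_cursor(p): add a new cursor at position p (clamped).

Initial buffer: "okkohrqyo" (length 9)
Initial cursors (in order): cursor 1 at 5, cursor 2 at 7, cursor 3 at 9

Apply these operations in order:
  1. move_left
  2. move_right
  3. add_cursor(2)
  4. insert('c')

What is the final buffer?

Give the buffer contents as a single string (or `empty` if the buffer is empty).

Answer: okckohcrqcyoc

Derivation:
After op 1 (move_left): buffer="okkohrqyo" (len 9), cursors c1@4 c2@6 c3@8, authorship .........
After op 2 (move_right): buffer="okkohrqyo" (len 9), cursors c1@5 c2@7 c3@9, authorship .........
After op 3 (add_cursor(2)): buffer="okkohrqyo" (len 9), cursors c4@2 c1@5 c2@7 c3@9, authorship .........
After op 4 (insert('c')): buffer="okckohcrqcyoc" (len 13), cursors c4@3 c1@7 c2@10 c3@13, authorship ..4...1..2..3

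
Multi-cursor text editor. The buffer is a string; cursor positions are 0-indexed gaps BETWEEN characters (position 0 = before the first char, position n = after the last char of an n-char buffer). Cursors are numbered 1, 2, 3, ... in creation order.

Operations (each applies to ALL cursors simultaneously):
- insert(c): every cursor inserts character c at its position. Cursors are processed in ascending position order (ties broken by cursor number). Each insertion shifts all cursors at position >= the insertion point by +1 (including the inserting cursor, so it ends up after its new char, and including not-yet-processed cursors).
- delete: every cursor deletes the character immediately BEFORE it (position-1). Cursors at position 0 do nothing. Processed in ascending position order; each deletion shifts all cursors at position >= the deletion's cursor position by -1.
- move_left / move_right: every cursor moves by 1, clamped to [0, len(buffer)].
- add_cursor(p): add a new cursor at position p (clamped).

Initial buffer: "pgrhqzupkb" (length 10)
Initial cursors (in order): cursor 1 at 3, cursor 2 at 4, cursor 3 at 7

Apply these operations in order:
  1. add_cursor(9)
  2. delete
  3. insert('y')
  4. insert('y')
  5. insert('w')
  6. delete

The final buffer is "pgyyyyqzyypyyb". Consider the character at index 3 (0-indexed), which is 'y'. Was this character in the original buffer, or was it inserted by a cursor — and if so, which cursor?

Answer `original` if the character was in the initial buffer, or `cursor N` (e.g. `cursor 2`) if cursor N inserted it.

After op 1 (add_cursor(9)): buffer="pgrhqzupkb" (len 10), cursors c1@3 c2@4 c3@7 c4@9, authorship ..........
After op 2 (delete): buffer="pgqzpb" (len 6), cursors c1@2 c2@2 c3@4 c4@5, authorship ......
After op 3 (insert('y')): buffer="pgyyqzypyb" (len 10), cursors c1@4 c2@4 c3@7 c4@9, authorship ..12..3.4.
After op 4 (insert('y')): buffer="pgyyyyqzyypyyb" (len 14), cursors c1@6 c2@6 c3@10 c4@13, authorship ..1212..33.44.
After op 5 (insert('w')): buffer="pgyyyywwqzyywpyywb" (len 18), cursors c1@8 c2@8 c3@13 c4@17, authorship ..121212..333.444.
After op 6 (delete): buffer="pgyyyyqzyypyyb" (len 14), cursors c1@6 c2@6 c3@10 c4@13, authorship ..1212..33.44.
Authorship (.=original, N=cursor N): . . 1 2 1 2 . . 3 3 . 4 4 .
Index 3: author = 2

Answer: cursor 2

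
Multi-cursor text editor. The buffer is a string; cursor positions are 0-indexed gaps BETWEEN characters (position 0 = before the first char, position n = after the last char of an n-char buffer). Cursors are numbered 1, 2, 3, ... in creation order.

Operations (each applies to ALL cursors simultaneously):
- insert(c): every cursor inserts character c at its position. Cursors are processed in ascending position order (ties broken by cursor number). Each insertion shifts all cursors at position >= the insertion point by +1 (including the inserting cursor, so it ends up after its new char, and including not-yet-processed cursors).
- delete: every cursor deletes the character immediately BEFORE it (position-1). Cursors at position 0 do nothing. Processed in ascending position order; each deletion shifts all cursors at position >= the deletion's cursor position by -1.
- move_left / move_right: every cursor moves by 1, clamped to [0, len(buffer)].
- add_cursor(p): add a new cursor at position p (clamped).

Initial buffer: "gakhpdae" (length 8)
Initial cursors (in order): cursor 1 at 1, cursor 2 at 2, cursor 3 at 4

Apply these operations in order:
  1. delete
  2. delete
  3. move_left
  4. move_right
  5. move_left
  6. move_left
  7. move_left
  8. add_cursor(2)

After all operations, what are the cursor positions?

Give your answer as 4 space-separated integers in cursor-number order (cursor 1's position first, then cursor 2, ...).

Answer: 0 0 0 2

Derivation:
After op 1 (delete): buffer="kpdae" (len 5), cursors c1@0 c2@0 c3@1, authorship .....
After op 2 (delete): buffer="pdae" (len 4), cursors c1@0 c2@0 c3@0, authorship ....
After op 3 (move_left): buffer="pdae" (len 4), cursors c1@0 c2@0 c3@0, authorship ....
After op 4 (move_right): buffer="pdae" (len 4), cursors c1@1 c2@1 c3@1, authorship ....
After op 5 (move_left): buffer="pdae" (len 4), cursors c1@0 c2@0 c3@0, authorship ....
After op 6 (move_left): buffer="pdae" (len 4), cursors c1@0 c2@0 c3@0, authorship ....
After op 7 (move_left): buffer="pdae" (len 4), cursors c1@0 c2@0 c3@0, authorship ....
After op 8 (add_cursor(2)): buffer="pdae" (len 4), cursors c1@0 c2@0 c3@0 c4@2, authorship ....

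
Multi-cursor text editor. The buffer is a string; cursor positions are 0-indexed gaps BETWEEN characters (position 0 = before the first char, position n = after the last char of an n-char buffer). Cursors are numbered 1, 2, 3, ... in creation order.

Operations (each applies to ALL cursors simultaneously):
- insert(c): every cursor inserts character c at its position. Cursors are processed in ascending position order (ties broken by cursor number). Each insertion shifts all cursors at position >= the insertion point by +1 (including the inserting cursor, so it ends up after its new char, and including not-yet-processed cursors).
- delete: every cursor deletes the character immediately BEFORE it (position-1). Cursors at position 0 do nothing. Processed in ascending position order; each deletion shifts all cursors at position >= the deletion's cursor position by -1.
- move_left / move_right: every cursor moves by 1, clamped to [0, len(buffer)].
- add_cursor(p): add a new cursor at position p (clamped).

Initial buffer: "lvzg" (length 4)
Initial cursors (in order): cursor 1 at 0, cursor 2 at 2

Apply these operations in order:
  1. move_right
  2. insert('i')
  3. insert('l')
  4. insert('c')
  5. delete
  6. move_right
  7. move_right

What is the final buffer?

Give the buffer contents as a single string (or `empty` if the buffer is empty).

After op 1 (move_right): buffer="lvzg" (len 4), cursors c1@1 c2@3, authorship ....
After op 2 (insert('i')): buffer="livzig" (len 6), cursors c1@2 c2@5, authorship .1..2.
After op 3 (insert('l')): buffer="lilvzilg" (len 8), cursors c1@3 c2@7, authorship .11..22.
After op 4 (insert('c')): buffer="lilcvzilcg" (len 10), cursors c1@4 c2@9, authorship .111..222.
After op 5 (delete): buffer="lilvzilg" (len 8), cursors c1@3 c2@7, authorship .11..22.
After op 6 (move_right): buffer="lilvzilg" (len 8), cursors c1@4 c2@8, authorship .11..22.
After op 7 (move_right): buffer="lilvzilg" (len 8), cursors c1@5 c2@8, authorship .11..22.

Answer: lilvzilg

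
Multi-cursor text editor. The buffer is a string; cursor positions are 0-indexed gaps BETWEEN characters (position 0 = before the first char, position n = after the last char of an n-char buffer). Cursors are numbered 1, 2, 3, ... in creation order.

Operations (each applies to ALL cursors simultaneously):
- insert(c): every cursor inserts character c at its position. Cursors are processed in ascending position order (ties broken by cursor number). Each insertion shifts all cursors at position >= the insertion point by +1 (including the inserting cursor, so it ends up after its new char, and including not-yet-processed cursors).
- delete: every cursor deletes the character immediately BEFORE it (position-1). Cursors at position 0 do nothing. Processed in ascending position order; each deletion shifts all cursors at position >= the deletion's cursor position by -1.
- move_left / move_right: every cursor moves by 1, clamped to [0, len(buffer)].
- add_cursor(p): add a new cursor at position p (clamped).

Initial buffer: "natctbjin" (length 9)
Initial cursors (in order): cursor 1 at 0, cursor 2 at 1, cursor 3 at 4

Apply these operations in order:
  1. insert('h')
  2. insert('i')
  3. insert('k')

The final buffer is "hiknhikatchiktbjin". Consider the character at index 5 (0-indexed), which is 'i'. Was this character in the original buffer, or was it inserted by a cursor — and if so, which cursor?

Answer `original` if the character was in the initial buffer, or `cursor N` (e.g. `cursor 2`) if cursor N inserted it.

After op 1 (insert('h')): buffer="hnhatchtbjin" (len 12), cursors c1@1 c2@3 c3@7, authorship 1.2...3.....
After op 2 (insert('i')): buffer="hinhiatchitbjin" (len 15), cursors c1@2 c2@5 c3@10, authorship 11.22...33.....
After op 3 (insert('k')): buffer="hiknhikatchiktbjin" (len 18), cursors c1@3 c2@7 c3@13, authorship 111.222...333.....
Authorship (.=original, N=cursor N): 1 1 1 . 2 2 2 . . . 3 3 3 . . . . .
Index 5: author = 2

Answer: cursor 2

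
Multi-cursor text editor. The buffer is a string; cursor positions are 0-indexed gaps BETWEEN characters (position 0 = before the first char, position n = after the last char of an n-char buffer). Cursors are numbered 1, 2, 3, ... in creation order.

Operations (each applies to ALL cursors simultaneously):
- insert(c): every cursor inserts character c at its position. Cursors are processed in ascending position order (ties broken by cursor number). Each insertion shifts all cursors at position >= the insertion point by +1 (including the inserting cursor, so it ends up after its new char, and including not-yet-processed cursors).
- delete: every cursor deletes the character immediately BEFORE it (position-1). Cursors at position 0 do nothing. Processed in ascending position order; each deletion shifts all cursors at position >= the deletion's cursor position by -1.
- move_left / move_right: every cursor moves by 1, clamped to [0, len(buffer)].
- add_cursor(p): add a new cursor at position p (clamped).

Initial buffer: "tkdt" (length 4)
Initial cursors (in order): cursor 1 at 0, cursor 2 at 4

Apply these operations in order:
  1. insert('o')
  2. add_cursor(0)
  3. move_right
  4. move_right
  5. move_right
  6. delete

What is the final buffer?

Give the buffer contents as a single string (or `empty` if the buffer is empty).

After op 1 (insert('o')): buffer="otkdto" (len 6), cursors c1@1 c2@6, authorship 1....2
After op 2 (add_cursor(0)): buffer="otkdto" (len 6), cursors c3@0 c1@1 c2@6, authorship 1....2
After op 3 (move_right): buffer="otkdto" (len 6), cursors c3@1 c1@2 c2@6, authorship 1....2
After op 4 (move_right): buffer="otkdto" (len 6), cursors c3@2 c1@3 c2@6, authorship 1....2
After op 5 (move_right): buffer="otkdto" (len 6), cursors c3@3 c1@4 c2@6, authorship 1....2
After op 6 (delete): buffer="ott" (len 3), cursors c1@2 c3@2 c2@3, authorship 1..

Answer: ott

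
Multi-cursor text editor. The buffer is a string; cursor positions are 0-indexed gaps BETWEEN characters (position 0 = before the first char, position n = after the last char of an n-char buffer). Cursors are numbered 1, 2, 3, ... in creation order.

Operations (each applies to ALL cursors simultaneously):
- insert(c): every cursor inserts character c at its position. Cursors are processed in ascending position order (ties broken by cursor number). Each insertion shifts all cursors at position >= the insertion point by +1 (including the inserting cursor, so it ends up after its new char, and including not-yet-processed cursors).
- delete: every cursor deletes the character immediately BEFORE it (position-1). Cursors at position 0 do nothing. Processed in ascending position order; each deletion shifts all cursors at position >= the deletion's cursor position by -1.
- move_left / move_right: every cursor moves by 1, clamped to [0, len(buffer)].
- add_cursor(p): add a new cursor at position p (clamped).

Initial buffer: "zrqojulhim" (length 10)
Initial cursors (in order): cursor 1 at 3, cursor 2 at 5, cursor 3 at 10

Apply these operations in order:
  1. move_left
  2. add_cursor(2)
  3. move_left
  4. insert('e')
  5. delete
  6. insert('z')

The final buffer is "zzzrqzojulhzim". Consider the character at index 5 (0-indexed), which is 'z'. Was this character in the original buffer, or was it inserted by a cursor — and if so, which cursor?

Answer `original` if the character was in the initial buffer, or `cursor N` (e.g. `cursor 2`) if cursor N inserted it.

Answer: cursor 2

Derivation:
After op 1 (move_left): buffer="zrqojulhim" (len 10), cursors c1@2 c2@4 c3@9, authorship ..........
After op 2 (add_cursor(2)): buffer="zrqojulhim" (len 10), cursors c1@2 c4@2 c2@4 c3@9, authorship ..........
After op 3 (move_left): buffer="zrqojulhim" (len 10), cursors c1@1 c4@1 c2@3 c3@8, authorship ..........
After op 4 (insert('e')): buffer="zeerqeojulheim" (len 14), cursors c1@3 c4@3 c2@6 c3@12, authorship .14..2.....3..
After op 5 (delete): buffer="zrqojulhim" (len 10), cursors c1@1 c4@1 c2@3 c3@8, authorship ..........
After op 6 (insert('z')): buffer="zzzrqzojulhzim" (len 14), cursors c1@3 c4@3 c2@6 c3@12, authorship .14..2.....3..
Authorship (.=original, N=cursor N): . 1 4 . . 2 . . . . . 3 . .
Index 5: author = 2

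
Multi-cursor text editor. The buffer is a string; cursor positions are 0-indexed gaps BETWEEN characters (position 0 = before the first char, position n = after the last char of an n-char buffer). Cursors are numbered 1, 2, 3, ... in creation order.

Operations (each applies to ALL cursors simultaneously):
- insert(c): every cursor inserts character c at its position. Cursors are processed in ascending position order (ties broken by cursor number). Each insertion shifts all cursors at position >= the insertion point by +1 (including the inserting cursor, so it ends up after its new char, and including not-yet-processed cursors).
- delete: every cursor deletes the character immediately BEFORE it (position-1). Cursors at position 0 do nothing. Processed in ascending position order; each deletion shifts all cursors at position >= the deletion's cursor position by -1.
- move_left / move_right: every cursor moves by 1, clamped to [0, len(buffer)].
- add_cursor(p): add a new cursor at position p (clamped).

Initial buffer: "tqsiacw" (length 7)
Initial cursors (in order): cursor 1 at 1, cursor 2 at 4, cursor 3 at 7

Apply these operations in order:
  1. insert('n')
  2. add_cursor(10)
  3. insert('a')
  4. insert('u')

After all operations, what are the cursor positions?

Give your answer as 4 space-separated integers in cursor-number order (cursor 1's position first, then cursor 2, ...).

After op 1 (insert('n')): buffer="tnqsinacwn" (len 10), cursors c1@2 c2@6 c3@10, authorship .1...2...3
After op 2 (add_cursor(10)): buffer="tnqsinacwn" (len 10), cursors c1@2 c2@6 c3@10 c4@10, authorship .1...2...3
After op 3 (insert('a')): buffer="tnaqsinaacwnaa" (len 14), cursors c1@3 c2@8 c3@14 c4@14, authorship .11...22...334
After op 4 (insert('u')): buffer="tnauqsinauacwnaauu" (len 18), cursors c1@4 c2@10 c3@18 c4@18, authorship .111...222...33434

Answer: 4 10 18 18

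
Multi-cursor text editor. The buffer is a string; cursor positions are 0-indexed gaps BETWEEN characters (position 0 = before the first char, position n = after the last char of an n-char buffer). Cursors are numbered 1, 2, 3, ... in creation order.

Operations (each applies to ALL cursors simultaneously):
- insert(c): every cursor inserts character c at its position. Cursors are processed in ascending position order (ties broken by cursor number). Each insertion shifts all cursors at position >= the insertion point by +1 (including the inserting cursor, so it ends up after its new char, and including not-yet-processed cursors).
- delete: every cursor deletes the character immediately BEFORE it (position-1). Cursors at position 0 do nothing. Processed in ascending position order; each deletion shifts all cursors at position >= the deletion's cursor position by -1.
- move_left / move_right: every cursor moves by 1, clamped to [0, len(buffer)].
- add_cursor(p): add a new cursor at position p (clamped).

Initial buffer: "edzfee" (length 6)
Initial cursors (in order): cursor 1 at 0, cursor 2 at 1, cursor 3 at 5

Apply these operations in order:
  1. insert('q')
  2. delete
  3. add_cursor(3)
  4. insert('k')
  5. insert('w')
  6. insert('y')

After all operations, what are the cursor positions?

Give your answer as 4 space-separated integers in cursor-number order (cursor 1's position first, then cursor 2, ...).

Answer: 3 7 17 12

Derivation:
After op 1 (insert('q')): buffer="qeqdzfeqe" (len 9), cursors c1@1 c2@3 c3@8, authorship 1.2....3.
After op 2 (delete): buffer="edzfee" (len 6), cursors c1@0 c2@1 c3@5, authorship ......
After op 3 (add_cursor(3)): buffer="edzfee" (len 6), cursors c1@0 c2@1 c4@3 c3@5, authorship ......
After op 4 (insert('k')): buffer="kekdzkfeke" (len 10), cursors c1@1 c2@3 c4@6 c3@9, authorship 1.2..4..3.
After op 5 (insert('w')): buffer="kwekwdzkwfekwe" (len 14), cursors c1@2 c2@5 c4@9 c3@13, authorship 11.22..44..33.
After op 6 (insert('y')): buffer="kwyekwydzkwyfekwye" (len 18), cursors c1@3 c2@7 c4@12 c3@17, authorship 111.222..444..333.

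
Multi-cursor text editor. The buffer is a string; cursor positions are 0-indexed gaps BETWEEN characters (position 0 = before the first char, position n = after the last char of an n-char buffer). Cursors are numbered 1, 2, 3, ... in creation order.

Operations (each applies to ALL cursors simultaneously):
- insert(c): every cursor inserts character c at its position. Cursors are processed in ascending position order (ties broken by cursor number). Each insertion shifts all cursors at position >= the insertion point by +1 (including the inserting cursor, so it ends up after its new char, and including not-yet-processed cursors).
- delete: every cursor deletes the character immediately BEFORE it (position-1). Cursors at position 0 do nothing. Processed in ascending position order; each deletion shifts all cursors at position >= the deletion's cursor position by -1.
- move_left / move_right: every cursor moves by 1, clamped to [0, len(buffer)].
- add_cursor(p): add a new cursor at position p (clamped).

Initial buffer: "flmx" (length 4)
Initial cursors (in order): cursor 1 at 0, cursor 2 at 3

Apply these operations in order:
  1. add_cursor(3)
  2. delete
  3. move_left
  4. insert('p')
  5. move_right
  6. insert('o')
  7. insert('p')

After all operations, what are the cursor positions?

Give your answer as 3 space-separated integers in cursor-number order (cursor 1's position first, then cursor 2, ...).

Answer: 10 10 10

Derivation:
After op 1 (add_cursor(3)): buffer="flmx" (len 4), cursors c1@0 c2@3 c3@3, authorship ....
After op 2 (delete): buffer="fx" (len 2), cursors c1@0 c2@1 c3@1, authorship ..
After op 3 (move_left): buffer="fx" (len 2), cursors c1@0 c2@0 c3@0, authorship ..
After op 4 (insert('p')): buffer="pppfx" (len 5), cursors c1@3 c2@3 c3@3, authorship 123..
After op 5 (move_right): buffer="pppfx" (len 5), cursors c1@4 c2@4 c3@4, authorship 123..
After op 6 (insert('o')): buffer="pppfooox" (len 8), cursors c1@7 c2@7 c3@7, authorship 123.123.
After op 7 (insert('p')): buffer="pppfooopppx" (len 11), cursors c1@10 c2@10 c3@10, authorship 123.123123.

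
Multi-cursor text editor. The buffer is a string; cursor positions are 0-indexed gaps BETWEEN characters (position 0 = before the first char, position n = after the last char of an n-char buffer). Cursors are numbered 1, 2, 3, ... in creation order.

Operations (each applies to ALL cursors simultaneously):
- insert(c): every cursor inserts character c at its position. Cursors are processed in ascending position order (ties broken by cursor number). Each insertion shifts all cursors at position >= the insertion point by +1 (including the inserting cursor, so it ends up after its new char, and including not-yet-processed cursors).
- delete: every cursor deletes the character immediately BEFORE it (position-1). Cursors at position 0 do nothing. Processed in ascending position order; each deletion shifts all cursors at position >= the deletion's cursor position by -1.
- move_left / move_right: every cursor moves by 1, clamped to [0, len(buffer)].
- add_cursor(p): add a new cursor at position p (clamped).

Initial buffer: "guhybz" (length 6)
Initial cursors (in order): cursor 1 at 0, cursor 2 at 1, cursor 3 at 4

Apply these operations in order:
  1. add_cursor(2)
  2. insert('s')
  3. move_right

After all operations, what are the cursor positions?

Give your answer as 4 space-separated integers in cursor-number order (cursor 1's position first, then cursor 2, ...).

After op 1 (add_cursor(2)): buffer="guhybz" (len 6), cursors c1@0 c2@1 c4@2 c3@4, authorship ......
After op 2 (insert('s')): buffer="sgsushysbz" (len 10), cursors c1@1 c2@3 c4@5 c3@8, authorship 1.2.4..3..
After op 3 (move_right): buffer="sgsushysbz" (len 10), cursors c1@2 c2@4 c4@6 c3@9, authorship 1.2.4..3..

Answer: 2 4 9 6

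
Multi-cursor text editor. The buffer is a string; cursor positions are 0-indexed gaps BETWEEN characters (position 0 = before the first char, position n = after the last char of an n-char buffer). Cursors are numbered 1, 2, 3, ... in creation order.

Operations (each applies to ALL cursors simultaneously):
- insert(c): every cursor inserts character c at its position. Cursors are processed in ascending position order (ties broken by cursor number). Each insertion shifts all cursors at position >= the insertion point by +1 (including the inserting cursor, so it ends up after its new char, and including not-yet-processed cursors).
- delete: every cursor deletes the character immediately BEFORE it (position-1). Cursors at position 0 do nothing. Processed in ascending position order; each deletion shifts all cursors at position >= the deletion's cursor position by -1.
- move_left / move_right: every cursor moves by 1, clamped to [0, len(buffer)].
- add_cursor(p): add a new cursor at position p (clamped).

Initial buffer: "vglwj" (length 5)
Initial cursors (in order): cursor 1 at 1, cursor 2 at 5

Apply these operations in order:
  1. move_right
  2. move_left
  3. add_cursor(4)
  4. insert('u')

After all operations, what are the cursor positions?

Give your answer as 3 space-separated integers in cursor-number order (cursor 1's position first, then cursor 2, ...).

Answer: 2 7 7

Derivation:
After op 1 (move_right): buffer="vglwj" (len 5), cursors c1@2 c2@5, authorship .....
After op 2 (move_left): buffer="vglwj" (len 5), cursors c1@1 c2@4, authorship .....
After op 3 (add_cursor(4)): buffer="vglwj" (len 5), cursors c1@1 c2@4 c3@4, authorship .....
After op 4 (insert('u')): buffer="vuglwuuj" (len 8), cursors c1@2 c2@7 c3@7, authorship .1...23.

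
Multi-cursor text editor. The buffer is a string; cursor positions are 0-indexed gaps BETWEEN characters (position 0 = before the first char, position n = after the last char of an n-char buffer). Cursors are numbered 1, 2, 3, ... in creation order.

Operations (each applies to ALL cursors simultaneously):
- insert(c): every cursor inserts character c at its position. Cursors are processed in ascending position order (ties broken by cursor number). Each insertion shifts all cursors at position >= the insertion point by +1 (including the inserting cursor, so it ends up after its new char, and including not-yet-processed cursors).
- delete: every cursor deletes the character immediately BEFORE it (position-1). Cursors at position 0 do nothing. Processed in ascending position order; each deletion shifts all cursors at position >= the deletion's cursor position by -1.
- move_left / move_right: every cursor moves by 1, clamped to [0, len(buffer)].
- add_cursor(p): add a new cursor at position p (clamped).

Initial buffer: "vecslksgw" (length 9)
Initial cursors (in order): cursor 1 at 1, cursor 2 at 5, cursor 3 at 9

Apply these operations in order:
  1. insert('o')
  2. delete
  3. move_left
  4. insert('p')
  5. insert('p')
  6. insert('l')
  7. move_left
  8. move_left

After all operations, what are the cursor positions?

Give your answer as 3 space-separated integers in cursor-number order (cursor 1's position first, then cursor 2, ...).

After op 1 (insert('o')): buffer="voecsloksgwo" (len 12), cursors c1@2 c2@7 c3@12, authorship .1....2....3
After op 2 (delete): buffer="vecslksgw" (len 9), cursors c1@1 c2@5 c3@9, authorship .........
After op 3 (move_left): buffer="vecslksgw" (len 9), cursors c1@0 c2@4 c3@8, authorship .........
After op 4 (insert('p')): buffer="pvecsplksgpw" (len 12), cursors c1@1 c2@6 c3@11, authorship 1....2....3.
After op 5 (insert('p')): buffer="ppvecspplksgppw" (len 15), cursors c1@2 c2@8 c3@14, authorship 11....22....33.
After op 6 (insert('l')): buffer="pplvecsppllksgpplw" (len 18), cursors c1@3 c2@10 c3@17, authorship 111....222....333.
After op 7 (move_left): buffer="pplvecsppllksgpplw" (len 18), cursors c1@2 c2@9 c3@16, authorship 111....222....333.
After op 8 (move_left): buffer="pplvecsppllksgpplw" (len 18), cursors c1@1 c2@8 c3@15, authorship 111....222....333.

Answer: 1 8 15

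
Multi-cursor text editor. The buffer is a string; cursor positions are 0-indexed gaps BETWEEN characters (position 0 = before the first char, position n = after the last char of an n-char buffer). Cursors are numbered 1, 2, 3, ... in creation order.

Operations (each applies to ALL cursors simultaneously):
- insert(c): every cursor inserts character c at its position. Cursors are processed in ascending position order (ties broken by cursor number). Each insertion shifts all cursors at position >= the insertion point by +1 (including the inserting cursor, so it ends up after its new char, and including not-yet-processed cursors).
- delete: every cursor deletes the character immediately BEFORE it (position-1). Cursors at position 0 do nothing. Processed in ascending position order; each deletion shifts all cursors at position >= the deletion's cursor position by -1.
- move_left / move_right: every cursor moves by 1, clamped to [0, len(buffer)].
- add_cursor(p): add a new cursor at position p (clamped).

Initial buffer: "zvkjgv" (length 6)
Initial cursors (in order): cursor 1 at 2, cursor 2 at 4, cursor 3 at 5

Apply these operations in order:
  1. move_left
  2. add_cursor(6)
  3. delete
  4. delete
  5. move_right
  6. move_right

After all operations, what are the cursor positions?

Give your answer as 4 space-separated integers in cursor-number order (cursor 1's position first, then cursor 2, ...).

After op 1 (move_left): buffer="zvkjgv" (len 6), cursors c1@1 c2@3 c3@4, authorship ......
After op 2 (add_cursor(6)): buffer="zvkjgv" (len 6), cursors c1@1 c2@3 c3@4 c4@6, authorship ......
After op 3 (delete): buffer="vg" (len 2), cursors c1@0 c2@1 c3@1 c4@2, authorship ..
After op 4 (delete): buffer="" (len 0), cursors c1@0 c2@0 c3@0 c4@0, authorship 
After op 5 (move_right): buffer="" (len 0), cursors c1@0 c2@0 c3@0 c4@0, authorship 
After op 6 (move_right): buffer="" (len 0), cursors c1@0 c2@0 c3@0 c4@0, authorship 

Answer: 0 0 0 0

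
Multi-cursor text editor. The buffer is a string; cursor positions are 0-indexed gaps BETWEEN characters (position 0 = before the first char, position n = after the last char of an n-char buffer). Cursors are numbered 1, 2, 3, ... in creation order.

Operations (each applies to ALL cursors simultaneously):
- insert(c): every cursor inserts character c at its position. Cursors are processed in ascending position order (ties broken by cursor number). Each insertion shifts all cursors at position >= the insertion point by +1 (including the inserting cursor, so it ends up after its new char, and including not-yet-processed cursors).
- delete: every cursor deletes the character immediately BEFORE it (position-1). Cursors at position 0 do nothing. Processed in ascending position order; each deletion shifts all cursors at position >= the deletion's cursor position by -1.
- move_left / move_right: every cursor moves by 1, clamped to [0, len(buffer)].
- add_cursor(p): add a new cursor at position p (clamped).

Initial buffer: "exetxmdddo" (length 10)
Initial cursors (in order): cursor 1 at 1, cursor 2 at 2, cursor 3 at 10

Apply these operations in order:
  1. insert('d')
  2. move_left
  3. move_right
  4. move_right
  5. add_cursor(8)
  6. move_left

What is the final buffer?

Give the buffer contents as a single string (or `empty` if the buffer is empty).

After op 1 (insert('d')): buffer="edxdetxmdddod" (len 13), cursors c1@2 c2@4 c3@13, authorship .1.2........3
After op 2 (move_left): buffer="edxdetxmdddod" (len 13), cursors c1@1 c2@3 c3@12, authorship .1.2........3
After op 3 (move_right): buffer="edxdetxmdddod" (len 13), cursors c1@2 c2@4 c3@13, authorship .1.2........3
After op 4 (move_right): buffer="edxdetxmdddod" (len 13), cursors c1@3 c2@5 c3@13, authorship .1.2........3
After op 5 (add_cursor(8)): buffer="edxdetxmdddod" (len 13), cursors c1@3 c2@5 c4@8 c3@13, authorship .1.2........3
After op 6 (move_left): buffer="edxdetxmdddod" (len 13), cursors c1@2 c2@4 c4@7 c3@12, authorship .1.2........3

Answer: edxdetxmdddod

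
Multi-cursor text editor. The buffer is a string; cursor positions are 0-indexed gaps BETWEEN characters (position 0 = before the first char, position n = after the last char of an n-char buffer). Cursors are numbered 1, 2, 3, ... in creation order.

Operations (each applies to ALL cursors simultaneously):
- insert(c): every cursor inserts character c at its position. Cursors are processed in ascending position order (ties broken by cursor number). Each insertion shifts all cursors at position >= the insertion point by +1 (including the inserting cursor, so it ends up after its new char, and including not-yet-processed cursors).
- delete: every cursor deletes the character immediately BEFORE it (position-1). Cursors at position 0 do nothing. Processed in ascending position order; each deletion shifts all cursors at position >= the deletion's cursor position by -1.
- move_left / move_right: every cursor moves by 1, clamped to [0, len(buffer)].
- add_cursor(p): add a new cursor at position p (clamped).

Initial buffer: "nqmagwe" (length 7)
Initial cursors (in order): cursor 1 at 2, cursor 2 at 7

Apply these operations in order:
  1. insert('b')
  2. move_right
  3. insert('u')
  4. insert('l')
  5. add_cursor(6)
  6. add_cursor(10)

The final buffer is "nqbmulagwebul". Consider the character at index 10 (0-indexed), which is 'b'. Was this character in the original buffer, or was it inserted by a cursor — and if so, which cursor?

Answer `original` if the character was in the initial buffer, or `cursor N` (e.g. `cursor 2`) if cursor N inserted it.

After op 1 (insert('b')): buffer="nqbmagweb" (len 9), cursors c1@3 c2@9, authorship ..1.....2
After op 2 (move_right): buffer="nqbmagweb" (len 9), cursors c1@4 c2@9, authorship ..1.....2
After op 3 (insert('u')): buffer="nqbmuagwebu" (len 11), cursors c1@5 c2@11, authorship ..1.1....22
After op 4 (insert('l')): buffer="nqbmulagwebul" (len 13), cursors c1@6 c2@13, authorship ..1.11....222
After op 5 (add_cursor(6)): buffer="nqbmulagwebul" (len 13), cursors c1@6 c3@6 c2@13, authorship ..1.11....222
After op 6 (add_cursor(10)): buffer="nqbmulagwebul" (len 13), cursors c1@6 c3@6 c4@10 c2@13, authorship ..1.11....222
Authorship (.=original, N=cursor N): . . 1 . 1 1 . . . . 2 2 2
Index 10: author = 2

Answer: cursor 2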